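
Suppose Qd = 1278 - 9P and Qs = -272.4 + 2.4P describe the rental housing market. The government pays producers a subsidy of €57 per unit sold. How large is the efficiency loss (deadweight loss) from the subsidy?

Pre-subsidy: 1278 - 9P = -272.4 + 2.4P gives P* = 136, Q* = 54.
With the subsidy, sellers receive Ps = Pb + 57 for each unit, where Pb is the price buyers pay.
Supply in terms of Pb becomes Qs = -272.4 + 2.4(Pb + 57) = -135.6 + 2.4Pb. Setting this equal to demand: 1278 - 9Pb = -135.6 + 2.4Pb, so Pb = 124.
Sellers receive Ps = 124 + 57 = 181; Q' = 1278 − 9·124 = 162.
The subsidy expands output by 162 − 54 = 108 past the efficient level; on those units the gap between marginal cost and willingness to pay runs from 0 up to 57.
DWL = ½ × 57 × 108 = 3078.

Deadweight loss = €3078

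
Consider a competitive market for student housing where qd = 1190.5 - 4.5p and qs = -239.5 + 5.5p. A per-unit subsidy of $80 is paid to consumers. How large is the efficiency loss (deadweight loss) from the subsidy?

Deadweight loss = $7920

Pre-subsidy: 1190.5 - 4.5p = -239.5 + 5.5p gives p* = 143, q* = 547.
With the rebate, buyers effectively pay pb = ps − 80, where ps is the price sellers receive.
Demand in terms of ps becomes qd = 1190.5 − 4.5(ps − 80) = 1550.5 - 4.5ps. Setting this equal to supply: 1550.5 - 4.5ps = -239.5 + 5.5ps, so ps = 179.
Buyers pay pb = 179 − 80 = 99; q' = -239.5 + 5.5·179 = 745.
The subsidy expands output by 745 − 547 = 198 past the efficient level; on those units the gap between marginal cost and willingness to pay runs from 0 up to 80.
DWL = ½ × 80 × 198 = 7920.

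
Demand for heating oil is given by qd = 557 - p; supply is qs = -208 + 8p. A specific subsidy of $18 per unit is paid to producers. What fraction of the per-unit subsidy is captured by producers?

Pre-subsidy: 557 - p = -208 + 8p gives p* = 85, q* = 472.
With the subsidy, sellers receive ps = pb + 18 for each unit, where pb is the price buyers pay.
Supply in terms of pb becomes qs = -208 + 8(pb + 18) = -64 + 8pb. Setting this equal to demand: 557 - pb = -64 + 8pb, so pb = 69.
Sellers receive ps = 69 + 18 = 87; q' = 557 − 1·69 = 488.
Buyers' price falls by p* − pb = 85 − 69 = 16; sellers' price rises by ps − p* = 87 − 85 = 2.
So producers capture 2/18 = 1/9 of each unit of subsidy.

Producer share = 1/9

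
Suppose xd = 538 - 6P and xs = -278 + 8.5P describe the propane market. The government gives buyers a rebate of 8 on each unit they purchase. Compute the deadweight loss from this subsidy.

Pre-subsidy: 538 - 6P = -278 + 8.5P gives P* = 1632/29, x* = 5810/29.
With the rebate, buyers effectively pay Pb = Ps − 8, where Ps is the price sellers receive.
Demand in terms of Ps becomes xd = 538 − 6(Ps − 8) = 586 - 6Ps. Setting this equal to supply: 586 - 6Ps = -278 + 8.5Ps, so Ps = 1728/29.
Buyers pay Pb = 1728/29 − 8 = 1496/29; x' = -278 + 8.5·(1728/29) = 6626/29.
The subsidy expands output by 6626/29 − 5810/29 = 816/29 past the efficient level; on those units the gap between marginal cost and willingness to pay runs from 0 up to 8.
DWL = ½ × 8 × 816/29 = 3264/29.

Deadweight loss = 3264/29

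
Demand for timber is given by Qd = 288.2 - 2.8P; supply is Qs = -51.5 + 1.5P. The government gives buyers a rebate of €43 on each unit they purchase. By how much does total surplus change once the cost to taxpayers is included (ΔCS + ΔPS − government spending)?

Pre-subsidy: 288.2 - 2.8P = -51.5 + 1.5P gives P* = 79, Q* = 67.
With the rebate, buyers effectively pay Pb = Ps − 43, where Ps is the price sellers receive.
Demand in terms of Ps becomes Qd = 288.2 − 2.8(Ps − 43) = 408.6 - 2.8Ps. Setting this equal to supply: 408.6 - 2.8Ps = -51.5 + 1.5Ps, so Ps = 107.
Buyers pay Pb = 107 − 43 = 64; Q' = -51.5 + 1.5·107 = 109.
ΔCS = ½(67 + 109)(79 − 64) = 1320; ΔPS = ½(67 + 109)(107 − 79) = 2464.
Government spending = 43 × 109 = 4687.
Net change = 1320 + 2464 − 4687 = -903. The loss equals the DWL triangle ½·43·42.

Net change in total surplus = -€903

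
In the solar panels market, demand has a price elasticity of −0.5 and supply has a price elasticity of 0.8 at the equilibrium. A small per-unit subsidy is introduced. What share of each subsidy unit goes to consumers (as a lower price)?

For a small subsidy around the equilibrium, the benefit split depends on the relative slopes, which at a point are proportional to the elasticities.
Buyer share = εs/(εs + |εd|) = 0.8/(0.8 + 0.5) = 8/13; seller share = |εd|/(εs + |εd|) = 5/13.

Consumer share = 8/13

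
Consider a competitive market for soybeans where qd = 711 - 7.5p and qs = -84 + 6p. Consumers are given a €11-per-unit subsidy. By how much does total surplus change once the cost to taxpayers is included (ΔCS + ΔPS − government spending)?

Pre-subsidy: 711 - 7.5p = -84 + 6p gives p* = 530/9, q* = 808/3.
With the rebate, buyers effectively pay pb = ps − 11, where ps is the price sellers receive.
Demand in terms of ps becomes qd = 711 − 7.5(ps − 11) = 793.5 - 7.5ps. Setting this equal to supply: 793.5 - 7.5ps = -84 + 6ps, so ps = 65.
Buyers pay pb = 65 − 11 = 54; q' = -84 + 6·65 = 306.
ΔCS = ½(808/3 + 306)(530/9 − 54) = 37972/27; ΔPS = ½(808/3 + 306)(65 − 530/9) = 47465/27.
Government spending = 11 × 306 = 3366.
Net change = 37972/27 + 47465/27 − 3366 = -605/3. The loss equals the DWL triangle ½·11·110/3.

Net change in total surplus = -605/3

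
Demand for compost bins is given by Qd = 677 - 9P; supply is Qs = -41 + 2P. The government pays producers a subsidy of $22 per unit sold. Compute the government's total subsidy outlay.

Government cost = $2762

Pre-subsidy: 677 - 9P = -41 + 2P gives P* = 718/11, Q* = 985/11.
With the subsidy, sellers receive Ps = Pb + 22 for each unit, where Pb is the price buyers pay.
Supply in terms of Pb becomes Qs = -41 + 2(Pb + 22) = 3 + 2Pb. Setting this equal to demand: 677 - 9Pb = 3 + 2Pb, so Pb = 674/11.
Sellers receive Ps = 674/11 + 22 = 916/11; Q' = 677 − 9·(674/11) = 1381/11.
Government outlay = subsidy × quantity = 22 × 1381/11 = 2762.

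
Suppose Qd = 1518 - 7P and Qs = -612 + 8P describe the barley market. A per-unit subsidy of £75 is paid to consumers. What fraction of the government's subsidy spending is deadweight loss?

DWL / government spending = 35/201

Pre-subsidy: 1518 - 7P = -612 + 8P gives P* = 142, Q* = 524.
With the rebate, buyers effectively pay Pb = Ps − 75, where Ps is the price sellers receive.
Demand in terms of Ps becomes Qd = 1518 − 7(Ps − 75) = 2043 - 7Ps. Setting this equal to supply: 2043 - 7Ps = -612 + 8Ps, so Ps = 177.
Buyers pay Pb = 177 − 75 = 102; Q' = -612 + 8·177 = 804.
ΔCS = ½(524 + 804)(142 − 102) = 26560; ΔPS = ½(524 + 804)(177 − 142) = 23240.
Government spending = 75 × 804 = 60300.
DWL = ½ × 75 × (804 − 524) = 10500; fraction = 10500 / 60300 = 35/201.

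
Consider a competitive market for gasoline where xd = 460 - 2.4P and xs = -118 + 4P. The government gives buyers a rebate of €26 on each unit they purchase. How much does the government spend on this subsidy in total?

Government cost = €7338.5

Pre-subsidy: 460 - 2.4P = -118 + 4P gives P* = 90.3125, x* = 243.25.
With the rebate, buyers effectively pay Pb = Ps − 26, where Ps is the price sellers receive.
Demand in terms of Ps becomes xd = 460 − 2.4(Ps − 26) = 522.4 - 2.4Ps. Setting this equal to supply: 522.4 - 2.4Ps = -118 + 4Ps, so Ps = 100.0625.
Buyers pay Pb = 100.0625 − 26 = 74.0625; x' = -118 + 4·100.0625 = 282.25.
Government outlay = subsidy × quantity = 26 × 282.25 = 7338.5.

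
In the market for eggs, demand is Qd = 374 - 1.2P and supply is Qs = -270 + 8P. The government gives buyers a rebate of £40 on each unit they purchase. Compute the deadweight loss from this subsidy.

Deadweight loss = 19200/23

Pre-subsidy: 374 - 1.2P = -270 + 8P gives P* = 70, Q* = 290.
With the rebate, buyers effectively pay Pb = Ps − 40, where Ps is the price sellers receive.
Demand in terms of Ps becomes Qd = 374 − 1.2(Ps − 40) = 422 - 1.2Ps. Setting this equal to supply: 422 - 1.2Ps = -270 + 8Ps, so Ps = 1730/23.
Buyers pay Pb = 1730/23 − 40 = 810/23; Q' = -270 + 8·(1730/23) = 7630/23.
The subsidy expands output by 7630/23 − 290 = 960/23 past the efficient level; on those units the gap between marginal cost and willingness to pay runs from 0 up to 40.
DWL = ½ × 40 × 960/23 = 19200/23.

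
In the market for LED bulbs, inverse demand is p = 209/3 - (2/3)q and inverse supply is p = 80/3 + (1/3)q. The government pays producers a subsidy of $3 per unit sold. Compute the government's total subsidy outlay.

Pre-subsidy: 209/3 - (2/3)q = 80/3 + (1/3)q gives q* = 43 and p* = 41.
With the subsidy, sellers receive ps = pb + 3 for each unit, where pb is the price buyers pay.
On the curves, pb = 209/3 - (2/3)q and ps = 80/3 + (1/3)q; the wedge ps − pb = 3 gives 80/3 + (1/3)q − (209/3 - (2/3)q) = 3, so q' = 46.
Then pb = 209/3 − (2/3)·46 = 39 and ps = 80/3 + (1/3)·46 = 42.
Government outlay = subsidy × quantity = 3 × 46 = 138.

Government cost = $138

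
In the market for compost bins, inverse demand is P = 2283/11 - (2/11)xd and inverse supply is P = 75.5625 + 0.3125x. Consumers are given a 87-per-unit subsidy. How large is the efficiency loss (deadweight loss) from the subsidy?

Deadweight loss = 7656

Pre-subsidy: 2283/11 - (2/11)x = 75.5625 + 0.3125x gives x* = 267 and P* = 159.
With the rebate, buyers effectively pay Pb = Ps − 87, where Ps is the price sellers receive.
On the curves, Pb = 2283/11 - (2/11)x and Ps = 75.5625 + 0.3125x; the wedge Ps − Pb = 87 gives 75.5625 + 0.3125x − (2283/11 - (2/11)x) = 87, so x' = 443.
Then Pb = 2283/11 − (2/11)·443 = 127 and Ps = 75.5625 + 0.3125·443 = 214.
The subsidy expands output by 443 − 267 = 176 past the efficient level; on those units the gap between marginal cost and willingness to pay runs from 0 up to 87.
DWL = ½ × 87 × 176 = 7656.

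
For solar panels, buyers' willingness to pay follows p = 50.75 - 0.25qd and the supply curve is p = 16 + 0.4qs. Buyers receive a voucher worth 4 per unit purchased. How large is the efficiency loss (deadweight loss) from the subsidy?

Deadweight loss = 160/13

Pre-subsidy: 50.75 - 0.25q = 16 + 0.4q gives q* = 695/13 and p* = 486/13.
With the rebate, buyers effectively pay pb = ps − 4, where ps is the price sellers receive.
On the curves, pb = 50.75 - 0.25q and ps = 16 + 0.4q; the wedge ps − pb = 4 gives 16 + 0.4q − (50.75 - 0.25q) = 4, so q' = 775/13.
Then pb = 50.75 − 0.25·(775/13) = 466/13 and ps = 16 + 0.4·(775/13) = 518/13.
The subsidy expands output by 775/13 − 695/13 = 80/13 past the efficient level; on those units the gap between marginal cost and willingness to pay runs from 0 up to 4.
DWL = ½ × 4 × 80/13 = 160/13.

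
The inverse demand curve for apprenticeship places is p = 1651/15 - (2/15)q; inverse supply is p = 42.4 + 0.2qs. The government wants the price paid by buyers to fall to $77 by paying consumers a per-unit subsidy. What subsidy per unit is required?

Required subsidy s = $15 per unit

At a buyer price of 77, quantity demanded is 825.5 − 7.5·77 = 248.
Sellers supply 248 only when they receive ps = 42.4 + 0.2·248 = 92.
s = ps − pb = 92 − 77 = 15.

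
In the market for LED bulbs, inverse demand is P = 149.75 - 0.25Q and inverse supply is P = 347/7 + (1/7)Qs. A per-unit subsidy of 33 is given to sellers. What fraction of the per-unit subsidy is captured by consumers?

Consumer share = 7/11

Pre-subsidy: 149.75 - 0.25Q = 347/7 + (1/7)Q gives Q* = 255 and P* = 86.
With the subsidy, sellers receive Ps = Pb + 33 for each unit, where Pb is the price buyers pay.
On the curves, Pb = 149.75 - 0.25Q and Ps = 347/7 + (1/7)Q; the wedge Ps − Pb = 33 gives 347/7 + (1/7)Q − (149.75 - 0.25Q) = 33, so Q' = 339.
Then Pb = 149.75 − 0.25·339 = 65 and Ps = 347/7 + (1/7)·339 = 98.
Buyers' price falls by P* − Pb = 86 − 65 = 21; sellers' price rises by Ps − P* = 98 − 86 = 12.
So consumers capture 21/33 = 7/11 of each unit of subsidy.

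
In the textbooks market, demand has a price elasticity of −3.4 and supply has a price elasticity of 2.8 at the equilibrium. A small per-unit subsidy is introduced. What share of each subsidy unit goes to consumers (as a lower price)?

For a small subsidy around the equilibrium, the benefit split depends on the relative slopes, which at a point are proportional to the elasticities.
Buyer share = εs/(εs + |εd|) = 2.8/(2.8 + 3.4) = 14/31; seller share = |εd|/(εs + |εd|) = 17/31.

Consumer share = 14/31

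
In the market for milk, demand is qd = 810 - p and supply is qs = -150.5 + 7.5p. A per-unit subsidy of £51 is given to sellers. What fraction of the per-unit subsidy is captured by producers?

Producer share = 2/17

Pre-subsidy: 810 - p = -150.5 + 7.5p gives p* = 113, q* = 697.
With the subsidy, sellers receive ps = pb + 51 for each unit, where pb is the price buyers pay.
Supply in terms of pb becomes qs = -150.5 + 7.5(pb + 51) = 232 + 7.5pb. Setting this equal to demand: 810 - pb = 232 + 7.5pb, so pb = 68.
Sellers receive ps = 68 + 51 = 119; q' = 810 − 1·68 = 742.
Buyers' price falls by p* − pb = 113 − 68 = 45; sellers' price rises by ps − p* = 119 − 113 = 6.
So producers capture 6/51 = 2/17 of each unit of subsidy.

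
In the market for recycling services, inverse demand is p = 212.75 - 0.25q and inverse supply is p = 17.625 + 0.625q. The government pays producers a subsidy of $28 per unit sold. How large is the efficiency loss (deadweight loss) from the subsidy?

Pre-subsidy: 212.75 - 0.25q = 17.625 + 0.625q gives q* = 223 and p* = 157.
With the subsidy, sellers receive ps = pb + 28 for each unit, where pb is the price buyers pay.
On the curves, pb = 212.75 - 0.25q and ps = 17.625 + 0.625q; the wedge ps − pb = 28 gives 17.625 + 0.625q − (212.75 - 0.25q) = 28, so q' = 255.
Then pb = 212.75 − 0.25·255 = 149 and ps = 17.625 + 0.625·255 = 177.
The subsidy expands output by 255 − 223 = 32 past the efficient level; on those units the gap between marginal cost and willingness to pay runs from 0 up to 28.
DWL = ½ × 28 × 32 = 448.

Deadweight loss = $448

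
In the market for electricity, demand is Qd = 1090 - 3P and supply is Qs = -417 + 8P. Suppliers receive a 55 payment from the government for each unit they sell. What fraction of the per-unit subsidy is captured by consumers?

Pre-subsidy: 1090 - 3P = -417 + 8P gives P* = 137, Q* = 679.
With the subsidy, sellers receive Ps = Pb + 55 for each unit, where Pb is the price buyers pay.
Supply in terms of Pb becomes Qs = -417 + 8(Pb + 55) = 23 + 8Pb. Setting this equal to demand: 1090 - 3Pb = 23 + 8Pb, so Pb = 97.
Sellers receive Ps = 97 + 55 = 152; Q' = 1090 − 3·97 = 799.
Buyers' price falls by P* − Pb = 137 − 97 = 40; sellers' price rises by Ps − P* = 152 − 137 = 15.
So consumers capture 40/55 = 8/11 of each unit of subsidy.

Consumer share = 8/11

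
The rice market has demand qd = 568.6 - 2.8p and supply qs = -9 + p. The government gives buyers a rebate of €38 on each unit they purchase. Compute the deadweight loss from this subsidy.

Deadweight loss = €532

Pre-subsidy: 568.6 - 2.8p = -9 + p gives p* = 152, q* = 143.
With the rebate, buyers effectively pay pb = ps − 38, where ps is the price sellers receive.
Demand in terms of ps becomes qd = 568.6 − 2.8(ps − 38) = 675 - 2.8ps. Setting this equal to supply: 675 - 2.8ps = -9 + ps, so ps = 180.
Buyers pay pb = 180 − 38 = 142; q' = -9 + 1·180 = 171.
The subsidy expands output by 171 − 143 = 28 past the efficient level; on those units the gap between marginal cost and willingness to pay runs from 0 up to 38.
DWL = ½ × 38 × 28 = 532.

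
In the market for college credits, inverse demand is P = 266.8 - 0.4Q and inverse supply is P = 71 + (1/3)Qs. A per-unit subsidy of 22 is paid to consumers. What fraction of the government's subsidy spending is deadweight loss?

DWL / government spending = 5/99

Pre-subsidy: 266.8 - 0.4Q = 71 + (1/3)Q gives Q* = 267 and P* = 160.
With the rebate, buyers effectively pay Pb = Ps − 22, where Ps is the price sellers receive.
On the curves, Pb = 266.8 - 0.4Q and Ps = 71 + (1/3)Q; the wedge Ps − Pb = 22 gives 71 + (1/3)Q − (266.8 - 0.4Q) = 22, so Q' = 297.
Then Pb = 266.8 − 0.4·297 = 148 and Ps = 71 + (1/3)·297 = 170.
ΔCS = ½(267 + 297)(160 − 148) = 3384; ΔPS = ½(267 + 297)(170 − 160) = 2820.
Government spending = 22 × 297 = 6534.
DWL = ½ × 22 × (297 − 267) = 330; fraction = 330 / 6534 = 5/99.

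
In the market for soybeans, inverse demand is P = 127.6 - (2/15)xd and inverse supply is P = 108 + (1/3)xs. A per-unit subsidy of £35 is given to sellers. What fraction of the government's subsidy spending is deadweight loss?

Pre-subsidy: 127.6 - (2/15)x = 108 + (1/3)x gives x* = 42 and P* = 122.
With the subsidy, sellers receive Ps = Pb + 35 for each unit, where Pb is the price buyers pay.
On the curves, Pb = 127.6 - (2/15)x and Ps = 108 + (1/3)x; the wedge Ps − Pb = 35 gives 108 + (1/3)x − (127.6 - (2/15)x) = 35, so x' = 117.
Then Pb = 127.6 − (2/15)·117 = 112 and Ps = 108 + (1/3)·117 = 147.
ΔCS = ½(42 + 117)(122 − 112) = 795; ΔPS = ½(42 + 117)(147 − 122) = 1987.5.
Government spending = 35 × 117 = 4095.
DWL = ½ × 35 × (117 − 42) = 1312.5; fraction = 1312.5 / 4095 = 25/78.

DWL / government spending = 25/78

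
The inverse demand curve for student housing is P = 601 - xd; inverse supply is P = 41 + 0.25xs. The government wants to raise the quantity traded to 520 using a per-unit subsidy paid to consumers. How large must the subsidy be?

Required subsidy s = 90 per unit

At x = 520, from the demand curve buyers pay Pb = 601 − 1·520 = 81; from the supply curve sellers need Ps = 41 + 0.25·520 = 171.
The subsidy must fill the gap: s = Ps − Pb = 171 − 81 = 90.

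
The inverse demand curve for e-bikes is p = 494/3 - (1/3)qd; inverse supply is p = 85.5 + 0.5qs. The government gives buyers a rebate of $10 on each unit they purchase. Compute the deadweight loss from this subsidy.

Deadweight loss = $60

Pre-subsidy: 494/3 - (1/3)q = 85.5 + 0.5q gives q* = 95 and p* = 133.
With the rebate, buyers effectively pay pb = ps − 10, where ps is the price sellers receive.
On the curves, pb = 494/3 - (1/3)q and ps = 85.5 + 0.5q; the wedge ps − pb = 10 gives 85.5 + 0.5q − (494/3 - (1/3)q) = 10, so q' = 107.
Then pb = 494/3 − (1/3)·107 = 129 and ps = 85.5 + 0.5·107 = 139.
The subsidy expands output by 107 − 95 = 12 past the efficient level; on those units the gap between marginal cost and willingness to pay runs from 0 up to 10.
DWL = ½ × 10 × 12 = 60.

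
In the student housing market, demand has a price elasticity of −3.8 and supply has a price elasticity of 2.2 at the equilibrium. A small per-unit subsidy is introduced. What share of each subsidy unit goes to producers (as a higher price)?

For a small subsidy around the equilibrium, the benefit split depends on the relative slopes, which at a point are proportional to the elasticities.
Buyer share = εs/(εs + |εd|) = 2.2/(2.2 + 3.8) = 11/30; seller share = |εd|/(εs + |εd|) = 19/30.
So producers capture 19/30 of the subsidy.

Producer share = 19/30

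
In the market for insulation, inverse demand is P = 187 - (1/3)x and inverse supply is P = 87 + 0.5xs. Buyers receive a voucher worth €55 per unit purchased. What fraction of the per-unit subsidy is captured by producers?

Pre-subsidy: 187 - (1/3)x = 87 + 0.5x gives x* = 120 and P* = 147.
With the rebate, buyers effectively pay Pb = Ps − 55, where Ps is the price sellers receive.
On the curves, Pb = 187 - (1/3)x and Ps = 87 + 0.5x; the wedge Ps − Pb = 55 gives 87 + 0.5x − (187 - (1/3)x) = 55, so x' = 186.
Then Pb = 187 − (1/3)·186 = 125 and Ps = 87 + 0.5·186 = 180.
Buyers' price falls by P* − Pb = 147 − 125 = 22; sellers' price rises by Ps − P* = 180 − 147 = 33.
So producers capture 33/55 = 0.6 of each unit of subsidy.

Producer share = 0.6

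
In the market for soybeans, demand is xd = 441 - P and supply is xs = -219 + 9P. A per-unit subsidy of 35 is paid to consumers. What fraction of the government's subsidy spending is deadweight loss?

Pre-subsidy: 441 - P = -219 + 9P gives P* = 66, x* = 375.
With the rebate, buyers effectively pay Pb = Ps − 35, where Ps is the price sellers receive.
Demand in terms of Ps becomes xd = 441 − 1(Ps − 35) = 476 - Ps. Setting this equal to supply: 476 - Ps = -219 + 9Ps, so Ps = 69.5.
Buyers pay Pb = 69.5 − 35 = 34.5; x' = -219 + 9·69.5 = 406.5.
ΔCS = ½(375 + 406.5)(66 − 34.5) = 12308.625; ΔPS = ½(375 + 406.5)(69.5 − 66) = 1367.625.
Government spending = 35 × 406.5 = 14227.5.
DWL = ½ × 35 × (406.5 − 375) = 551.25; fraction = 551.25 / 14227.5 = 21/542.

DWL / government spending = 21/542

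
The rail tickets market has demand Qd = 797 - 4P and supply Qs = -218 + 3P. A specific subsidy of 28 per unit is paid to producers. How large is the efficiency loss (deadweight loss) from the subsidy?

Pre-subsidy: 797 - 4P = -218 + 3P gives P* = 145, Q* = 217.
With the subsidy, sellers receive Ps = Pb + 28 for each unit, where Pb is the price buyers pay.
Supply in terms of Pb becomes Qs = -218 + 3(Pb + 28) = -134 + 3Pb. Setting this equal to demand: 797 - 4Pb = -134 + 3Pb, so Pb = 133.
Sellers receive Ps = 133 + 28 = 161; Q' = 797 − 4·133 = 265.
The subsidy expands output by 265 − 217 = 48 past the efficient level; on those units the gap between marginal cost and willingness to pay runs from 0 up to 28.
DWL = ½ × 28 × 48 = 672.

Deadweight loss = 672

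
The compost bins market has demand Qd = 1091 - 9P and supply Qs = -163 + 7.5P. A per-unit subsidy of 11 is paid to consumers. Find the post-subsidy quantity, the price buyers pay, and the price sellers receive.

Q' = 452; buyers pay 71; sellers receive 82

Pre-subsidy: 1091 - 9P = -163 + 7.5P gives P* = 76, Q* = 407.
With the rebate, buyers effectively pay Pb = Ps − 11, where Ps is the price sellers receive.
Demand in terms of Ps becomes Qd = 1091 − 9(Ps − 11) = 1190 - 9Ps. Setting this equal to supply: 1190 - 9Ps = -163 + 7.5Ps, so Ps = 82.
Buyers pay Pb = 82 − 11 = 71; Q' = -163 + 7.5·82 = 452.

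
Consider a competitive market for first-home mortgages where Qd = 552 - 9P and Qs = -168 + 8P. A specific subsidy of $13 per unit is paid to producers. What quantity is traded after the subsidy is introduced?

Q' = 3840/17

Pre-subsidy: 552 - 9P = -168 + 8P gives P* = 720/17, Q* = 2904/17.
With the subsidy, sellers receive Ps = Pb + 13 for each unit, where Pb is the price buyers pay.
Supply in terms of Pb becomes Qs = -168 + 8(Pb + 13) = -64 + 8Pb. Setting this equal to demand: 552 - 9Pb = -64 + 8Pb, so Pb = 616/17.
Sellers receive Ps = 616/17 + 13 = 837/17; Q' = 552 − 9·(616/17) = 3840/17.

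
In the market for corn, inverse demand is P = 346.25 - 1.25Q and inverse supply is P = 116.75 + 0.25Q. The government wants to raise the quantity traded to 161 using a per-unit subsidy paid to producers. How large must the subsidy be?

Required subsidy s = 12 per unit

At Q = 161, from the demand curve buyers pay Pb = 346.25 − 1.25·161 = 145; from the supply curve sellers need Ps = 116.75 + 0.25·161 = 157.
The subsidy must fill the gap: s = Ps − Pb = 157 − 145 = 12.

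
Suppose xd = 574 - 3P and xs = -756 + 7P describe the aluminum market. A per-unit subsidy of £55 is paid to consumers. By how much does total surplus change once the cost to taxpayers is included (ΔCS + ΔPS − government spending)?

Pre-subsidy: 574 - 3P = -756 + 7P gives P* = 133, x* = 175.
With the rebate, buyers effectively pay Pb = Ps − 55, where Ps is the price sellers receive.
Demand in terms of Ps becomes xd = 574 − 3(Ps − 55) = 739 - 3Ps. Setting this equal to supply: 739 - 3Ps = -756 + 7Ps, so Ps = 149.5.
Buyers pay Pb = 149.5 − 55 = 94.5; x' = -756 + 7·149.5 = 290.5.
ΔCS = ½(175 + 290.5)(133 − 94.5) = 8960.875; ΔPS = ½(175 + 290.5)(149.5 − 133) = 3840.375.
Government spending = 55 × 290.5 = 15977.5.
Net change = 8960.875 + 3840.375 − 15977.5 = -3176.25. The loss equals the DWL triangle ½·55·115.5.

Net change in total surplus = -£3176.25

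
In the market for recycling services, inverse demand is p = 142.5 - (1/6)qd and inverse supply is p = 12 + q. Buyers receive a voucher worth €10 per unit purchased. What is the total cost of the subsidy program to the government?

Government cost = 8430/7

Pre-subsidy: 142.5 - (1/6)q = 12 + q gives q* = 783/7 and p* = 867/7.
With the rebate, buyers effectively pay pb = ps − 10, where ps is the price sellers receive.
On the curves, pb = 142.5 - (1/6)q and ps = 12 + q; the wedge ps − pb = 10 gives 12 + q − (142.5 - (1/6)q) = 10, so q' = 843/7.
Then pb = 142.5 − (1/6)·(843/7) = 857/7 and ps = 12 + 1·(843/7) = 927/7.
Government outlay = subsidy × quantity = 10 × 843/7 = 8430/7.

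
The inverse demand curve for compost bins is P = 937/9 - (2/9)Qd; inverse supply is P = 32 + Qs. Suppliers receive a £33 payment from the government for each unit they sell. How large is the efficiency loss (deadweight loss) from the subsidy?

Pre-subsidy: 937/9 - (2/9)Q = 32 + Q gives Q* = 59 and P* = 91.
With the subsidy, sellers receive Ps = Pb + 33 for each unit, where Pb is the price buyers pay.
On the curves, Pb = 937/9 - (2/9)Q and Ps = 32 + Q; the wedge Ps − Pb = 33 gives 32 + Q − (937/9 - (2/9)Q) = 33, so Q' = 86.
Then Pb = 937/9 − (2/9)·86 = 85 and Ps = 32 + 1·86 = 118.
The subsidy expands output by 86 − 59 = 27 past the efficient level; on those units the gap between marginal cost and willingness to pay runs from 0 up to 33.
DWL = ½ × 33 × 27 = 445.5.

Deadweight loss = £445.5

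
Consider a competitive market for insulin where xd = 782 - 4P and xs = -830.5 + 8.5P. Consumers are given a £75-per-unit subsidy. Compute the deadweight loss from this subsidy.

Pre-subsidy: 782 - 4P = -830.5 + 8.5P gives P* = 129, x* = 266.
With the rebate, buyers effectively pay Pb = Ps − 75, where Ps is the price sellers receive.
Demand in terms of Ps becomes xd = 782 − 4(Ps − 75) = 1082 - 4Ps. Setting this equal to supply: 1082 - 4Ps = -830.5 + 8.5Ps, so Ps = 153.
Buyers pay Pb = 153 − 75 = 78; x' = -830.5 + 8.5·153 = 470.
The subsidy expands output by 470 − 266 = 204 past the efficient level; on those units the gap between marginal cost and willingness to pay runs from 0 up to 75.
DWL = ½ × 75 × 204 = 7650.

Deadweight loss = £7650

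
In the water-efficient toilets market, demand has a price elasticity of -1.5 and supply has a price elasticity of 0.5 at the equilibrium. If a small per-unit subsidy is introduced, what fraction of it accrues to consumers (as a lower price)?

For a small subsidy around the equilibrium, the benefit split depends on the relative slopes, which at a point are proportional to the elasticities.
Buyer share = εs/(εs + |εd|) = 0.5/(0.5 + 1.5) = 0.25; seller share = |εd|/(εs + |εd|) = 0.75.

Consumer share = 0.25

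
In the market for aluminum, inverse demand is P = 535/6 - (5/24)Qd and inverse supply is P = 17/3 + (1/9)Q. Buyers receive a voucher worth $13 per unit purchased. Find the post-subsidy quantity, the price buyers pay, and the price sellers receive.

Q' = 6948/23; buyers pay 1810/69; sellers receive 2707/69

Pre-subsidy: 535/6 - (5/24)Q = 17/3 + (1/9)Q gives Q* = 6012/23 and P* = 2395/69.
With the rebate, buyers effectively pay Pb = Ps − 13, where Ps is the price sellers receive.
On the curves, Pb = 535/6 - (5/24)Q and Ps = 17/3 + (1/9)Q; the wedge Ps − Pb = 13 gives 17/3 + (1/9)Q − (535/6 - (5/24)Q) = 13, so Q' = 6948/23.
Then Pb = 535/6 − (5/24)·(6948/23) = 1810/69 and Ps = 17/3 + (1/9)·(6948/23) = 2707/69.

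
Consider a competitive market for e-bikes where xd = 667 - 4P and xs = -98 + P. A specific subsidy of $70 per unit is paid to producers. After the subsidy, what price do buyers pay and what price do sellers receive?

Pre-subsidy: 667 - 4P = -98 + P gives P* = 153, x* = 55.
With the subsidy, sellers receive Ps = Pb + 70 for each unit, where Pb is the price buyers pay.
Supply in terms of Pb becomes xs = -98 + 1(Pb + 70) = -28 + Pb. Setting this equal to demand: 667 - 4Pb = -28 + Pb, so Pb = 139.
Sellers receive Ps = 139 + 70 = 209; x' = 667 − 4·139 = 111.

Buyers pay $139; sellers receive $209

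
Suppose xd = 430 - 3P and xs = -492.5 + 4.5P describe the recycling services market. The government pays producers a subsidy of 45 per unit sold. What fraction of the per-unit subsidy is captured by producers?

Pre-subsidy: 430 - 3P = -492.5 + 4.5P gives P* = 123, x* = 61.
With the subsidy, sellers receive Ps = Pb + 45 for each unit, where Pb is the price buyers pay.
Supply in terms of Pb becomes xs = -492.5 + 4.5(Pb + 45) = -290 + 4.5Pb. Setting this equal to demand: 430 - 3Pb = -290 + 4.5Pb, so Pb = 96.
Sellers receive Ps = 96 + 45 = 141; x' = 430 − 3·96 = 142.
Buyers' price falls by P* − Pb = 123 − 96 = 27; sellers' price rises by Ps − P* = 141 − 123 = 18.
So producers capture 18/45 = 0.4 of each unit of subsidy.

Producer share = 0.4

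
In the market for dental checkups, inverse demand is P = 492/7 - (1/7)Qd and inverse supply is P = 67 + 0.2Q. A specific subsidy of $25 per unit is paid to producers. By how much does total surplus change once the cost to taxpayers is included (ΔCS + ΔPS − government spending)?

Pre-subsidy: 492/7 - (1/7)Q = 67 + 0.2Q gives Q* = 115/12 and P* = 827/12.
With the subsidy, sellers receive Ps = Pb + 25 for each unit, where Pb is the price buyers pay.
On the curves, Pb = 492/7 - (1/7)Q and Ps = 67 + 0.2Q; the wedge Ps − Pb = 25 gives 67 + 0.2Q − (492/7 - (1/7)Q) = 25, so Q' = 82.5.
Then Pb = 492/7 − (1/7)·82.5 = 58.5 and Ps = 67 + 0.2·82.5 = 83.5.
ΔCS = ½(115/12 + 82.5)(827/12 − 58.5) = 138125/288; ΔPS = ½(115/12 + 82.5)(83.5 − 827/12) = 193375/288.
Government spending = 25 × 82.5 = 2062.5.
Net change = 138125/288 + 193375/288 − 2062.5 = -21875/24. The loss equals the DWL triangle ½·25·875/12.

Net change in total surplus = -21875/24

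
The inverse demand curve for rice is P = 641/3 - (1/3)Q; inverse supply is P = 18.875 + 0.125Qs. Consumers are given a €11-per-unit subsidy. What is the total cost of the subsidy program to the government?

Pre-subsidy: 641/3 - (1/3)Q = 18.875 + 0.125Q gives Q* = 425 and P* = 72.
With the rebate, buyers effectively pay Pb = Ps − 11, where Ps is the price sellers receive.
On the curves, Pb = 641/3 - (1/3)Q and Ps = 18.875 + 0.125Q; the wedge Ps − Pb = 11 gives 18.875 + 0.125Q − (641/3 - (1/3)Q) = 11, so Q' = 449.
Then Pb = 641/3 − (1/3)·449 = 64 and Ps = 18.875 + 0.125·449 = 75.
Government outlay = subsidy × quantity = 11 × 449 = 4939.

Government cost = €4939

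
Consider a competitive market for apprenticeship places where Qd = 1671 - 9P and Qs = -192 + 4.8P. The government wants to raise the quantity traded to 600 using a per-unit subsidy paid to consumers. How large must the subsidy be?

At Q = 600, invert demand for the buyer price: Pb = (1671 − 600)/9 = 119; invert supply for the seller price: Ps = (600 − (-192))/4.8 = 165.
The subsidy must fill the gap: s = Ps − Pb = 165 − 119 = 46.

Required subsidy s = 46 per unit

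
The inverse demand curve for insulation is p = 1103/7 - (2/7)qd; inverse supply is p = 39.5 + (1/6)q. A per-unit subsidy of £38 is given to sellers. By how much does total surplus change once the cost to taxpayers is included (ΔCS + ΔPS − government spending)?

Net change in total surplus = -£1596

Pre-subsidy: 1103/7 - (2/7)q = 39.5 + (1/6)q gives q* = 261 and p* = 83.
With the subsidy, sellers receive ps = pb + 38 for each unit, where pb is the price buyers pay.
On the curves, pb = 1103/7 - (2/7)q and ps = 39.5 + (1/6)q; the wedge ps − pb = 38 gives 39.5 + (1/6)q − (1103/7 - (2/7)q) = 38, so q' = 345.
Then pb = 1103/7 − (2/7)·345 = 59 and ps = 39.5 + (1/6)·345 = 97.
ΔCS = ½(261 + 345)(83 − 59) = 7272; ΔPS = ½(261 + 345)(97 − 83) = 4242.
Government spending = 38 × 345 = 13110.
Net change = 7272 + 4242 − 13110 = -1596. The loss equals the DWL triangle ½·38·84.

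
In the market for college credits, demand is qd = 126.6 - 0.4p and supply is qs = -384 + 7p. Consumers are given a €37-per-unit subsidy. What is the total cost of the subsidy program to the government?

Government cost = €4181

Pre-subsidy: 126.6 - 0.4p = -384 + 7p gives p* = 69, q* = 99.
With the rebate, buyers effectively pay pb = ps − 37, where ps is the price sellers receive.
Demand in terms of ps becomes qd = 126.6 − 0.4(ps − 37) = 141.4 - 0.4ps. Setting this equal to supply: 141.4 - 0.4ps = -384 + 7ps, so ps = 71.
Buyers pay pb = 71 − 37 = 34; q' = -384 + 7·71 = 113.
Government outlay = subsidy × quantity = 37 × 113 = 4181.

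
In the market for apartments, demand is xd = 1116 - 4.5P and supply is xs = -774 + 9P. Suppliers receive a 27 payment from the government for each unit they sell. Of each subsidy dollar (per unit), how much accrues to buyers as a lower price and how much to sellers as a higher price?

Buyers gain 18 per unit; sellers gain 9 per unit

Pre-subsidy: 1116 - 4.5P = -774 + 9P gives P* = 140, x* = 486.
With the subsidy, sellers receive Ps = Pb + 27 for each unit, where Pb is the price buyers pay.
Supply in terms of Pb becomes xs = -774 + 9(Pb + 27) = -531 + 9Pb. Setting this equal to demand: 1116 - 4.5Pb = -531 + 9Pb, so Pb = 122.
Sellers receive Ps = 122 + 27 = 149; x' = 1116 − 4.5·122 = 567.
Buyers' price falls by P* − Pb = 140 − 122 = 18; sellers' price rises by Ps − P* = 149 − 140 = 9.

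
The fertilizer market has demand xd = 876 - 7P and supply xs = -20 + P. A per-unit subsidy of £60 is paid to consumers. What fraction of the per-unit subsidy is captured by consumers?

Pre-subsidy: 876 - 7P = -20 + P gives P* = 112, x* = 92.
With the rebate, buyers effectively pay Pb = Ps − 60, where Ps is the price sellers receive.
Demand in terms of Ps becomes xd = 876 − 7(Ps − 60) = 1296 - 7Ps. Setting this equal to supply: 1296 - 7Ps = -20 + Ps, so Ps = 164.5.
Buyers pay Pb = 164.5 − 60 = 104.5; x' = -20 + 1·164.5 = 144.5.
Buyers' price falls by P* − Pb = 112 − 104.5 = 7.5; sellers' price rises by Ps − P* = 164.5 − 112 = 52.5.
So consumers capture 7.5/60 = 0.125 of each unit of subsidy.

Consumer share = 0.125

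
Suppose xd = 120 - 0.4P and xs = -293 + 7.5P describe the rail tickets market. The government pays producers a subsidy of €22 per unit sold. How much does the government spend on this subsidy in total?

Government cost = 186736/79

Pre-subsidy: 120 - 0.4P = -293 + 7.5P gives P* = 4130/79, x* = 7828/79.
With the subsidy, sellers receive Ps = Pb + 22 for each unit, where Pb is the price buyers pay.
Supply in terms of Pb becomes xs = -293 + 7.5(Pb + 22) = -128 + 7.5Pb. Setting this equal to demand: 120 - 0.4Pb = -128 + 7.5Pb, so Pb = 2480/79.
Sellers receive Ps = 2480/79 + 22 = 4218/79; x' = 120 − 0.4·(2480/79) = 8488/79.
Government outlay = subsidy × quantity = 22 × 8488/79 = 186736/79.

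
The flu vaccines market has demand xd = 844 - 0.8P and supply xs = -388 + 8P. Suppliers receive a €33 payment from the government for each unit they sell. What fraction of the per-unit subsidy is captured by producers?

Pre-subsidy: 844 - 0.8P = -388 + 8P gives P* = 140, x* = 732.
With the subsidy, sellers receive Ps = Pb + 33 for each unit, where Pb is the price buyers pay.
Supply in terms of Pb becomes xs = -388 + 8(Pb + 33) = -124 + 8Pb. Setting this equal to demand: 844 - 0.8Pb = -124 + 8Pb, so Pb = 110.
Sellers receive Ps = 110 + 33 = 143; x' = 844 − 0.8·110 = 756.
Buyers' price falls by P* − Pb = 140 − 110 = 30; sellers' price rises by Ps − P* = 143 − 140 = 3.
So producers capture 3/33 = 1/11 of each unit of subsidy.

Producer share = 1/11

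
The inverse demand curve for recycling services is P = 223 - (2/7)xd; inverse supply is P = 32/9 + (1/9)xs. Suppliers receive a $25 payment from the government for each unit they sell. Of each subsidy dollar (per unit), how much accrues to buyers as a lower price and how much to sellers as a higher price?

Buyers gain $18 per unit; sellers gain $7 per unit

Pre-subsidy: 223 - (2/7)x = 32/9 + (1/9)x gives x* = 553 and P* = 65.
With the subsidy, sellers receive Ps = Pb + 25 for each unit, where Pb is the price buyers pay.
On the curves, Pb = 223 - (2/7)x and Ps = 32/9 + (1/9)x; the wedge Ps − Pb = 25 gives 32/9 + (1/9)x − (223 - (2/7)x) = 25, so x' = 616.
Then Pb = 223 − (2/7)·616 = 47 and Ps = 32/9 + (1/9)·616 = 72.
Buyers' price falls by P* − Pb = 65 − 47 = 18; sellers' price rises by Ps − P* = 72 − 65 = 7.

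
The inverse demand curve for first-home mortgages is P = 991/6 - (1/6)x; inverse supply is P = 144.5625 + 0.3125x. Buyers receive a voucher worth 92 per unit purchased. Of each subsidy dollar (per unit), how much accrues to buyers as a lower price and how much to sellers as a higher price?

Buyers gain 32 per unit; sellers gain 60 per unit

Pre-subsidy: 991/6 - (1/6)x = 144.5625 + 0.3125x gives x* = 43 and P* = 158.
With the rebate, buyers effectively pay Pb = Ps − 92, where Ps is the price sellers receive.
On the curves, Pb = 991/6 - (1/6)x and Ps = 144.5625 + 0.3125x; the wedge Ps − Pb = 92 gives 144.5625 + 0.3125x − (991/6 - (1/6)x) = 92, so x' = 235.
Then Pb = 991/6 − (1/6)·235 = 126 and Ps = 144.5625 + 0.3125·235 = 218.
Buyers' price falls by P* − Pb = 158 − 126 = 32; sellers' price rises by Ps − P* = 218 − 158 = 60.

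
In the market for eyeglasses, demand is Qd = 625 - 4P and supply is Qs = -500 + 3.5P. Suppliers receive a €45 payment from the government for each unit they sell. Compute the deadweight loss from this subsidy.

Pre-subsidy: 625 - 4P = -500 + 3.5P gives P* = 150, Q* = 25.
With the subsidy, sellers receive Ps = Pb + 45 for each unit, where Pb is the price buyers pay.
Supply in terms of Pb becomes Qs = -500 + 3.5(Pb + 45) = -342.5 + 3.5Pb. Setting this equal to demand: 625 - 4Pb = -342.5 + 3.5Pb, so Pb = 129.
Sellers receive Ps = 129 + 45 = 174; Q' = 625 − 4·129 = 109.
The subsidy expands output by 109 − 25 = 84 past the efficient level; on those units the gap between marginal cost and willingness to pay runs from 0 up to 45.
DWL = ½ × 45 × 84 = 1890.

Deadweight loss = €1890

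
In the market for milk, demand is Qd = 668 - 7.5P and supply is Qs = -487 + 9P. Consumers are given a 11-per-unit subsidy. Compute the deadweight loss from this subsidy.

Deadweight loss = 247.5

Pre-subsidy: 668 - 7.5P = -487 + 9P gives P* = 70, Q* = 143.
With the rebate, buyers effectively pay Pb = Ps − 11, where Ps is the price sellers receive.
Demand in terms of Ps becomes Qd = 668 − 7.5(Ps − 11) = 750.5 - 7.5Ps. Setting this equal to supply: 750.5 - 7.5Ps = -487 + 9Ps, so Ps = 75.
Buyers pay Pb = 75 − 11 = 64; Q' = -487 + 9·75 = 188.
The subsidy expands output by 188 − 143 = 45 past the efficient level; on those units the gap between marginal cost and willingness to pay runs from 0 up to 11.
DWL = ½ × 11 × 45 = 247.5.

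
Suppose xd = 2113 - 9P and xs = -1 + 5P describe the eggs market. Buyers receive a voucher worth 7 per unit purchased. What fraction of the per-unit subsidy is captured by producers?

Producer share = 9/14

Pre-subsidy: 2113 - 9P = -1 + 5P gives P* = 151, x* = 754.
With the rebate, buyers effectively pay Pb = Ps − 7, where Ps is the price sellers receive.
Demand in terms of Ps becomes xd = 2113 − 9(Ps − 7) = 2176 - 9Ps. Setting this equal to supply: 2176 - 9Ps = -1 + 5Ps, so Ps = 155.5.
Buyers pay Pb = 155.5 − 7 = 148.5; x' = -1 + 5·155.5 = 776.5.
Buyers' price falls by P* − Pb = 151 − 148.5 = 2.5; sellers' price rises by Ps − P* = 155.5 − 151 = 4.5.
So producers capture 4.5/7 = 9/14 of each unit of subsidy.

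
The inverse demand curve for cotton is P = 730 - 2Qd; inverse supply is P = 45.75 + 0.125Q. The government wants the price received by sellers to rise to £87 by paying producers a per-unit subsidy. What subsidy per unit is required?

Required subsidy s = £17 per unit

At a seller price of 87, quantity supplied is -366 + 8·87 = 330.
Buyers absorb 330 only when they pay Pb = 730 − 2·330 = 70.
s = Ps − Pb = 87 − 70 = 17.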